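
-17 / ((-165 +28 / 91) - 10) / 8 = 221 / 18168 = 0.01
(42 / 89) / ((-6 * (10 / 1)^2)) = -7 / 8900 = -0.00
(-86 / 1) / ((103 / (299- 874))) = 49450 / 103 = 480.10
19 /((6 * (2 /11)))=17.42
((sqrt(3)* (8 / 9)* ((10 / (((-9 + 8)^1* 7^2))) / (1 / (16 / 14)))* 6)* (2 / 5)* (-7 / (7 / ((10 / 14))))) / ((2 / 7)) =1280* sqrt(3) / 1029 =2.15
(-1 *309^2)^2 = 9116621361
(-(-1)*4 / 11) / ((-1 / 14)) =-56 / 11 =-5.09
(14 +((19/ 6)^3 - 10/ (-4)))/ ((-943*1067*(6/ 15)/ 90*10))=-52115/ 48296688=-0.00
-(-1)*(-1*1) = -1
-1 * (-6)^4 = -1296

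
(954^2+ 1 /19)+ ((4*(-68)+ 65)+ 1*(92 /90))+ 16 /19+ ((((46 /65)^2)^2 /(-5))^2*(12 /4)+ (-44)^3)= 1123448439234135219514418 /1362206575107421875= 824726.92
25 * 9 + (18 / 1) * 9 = 387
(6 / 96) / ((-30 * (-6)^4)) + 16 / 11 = 9953269 / 6842880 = 1.45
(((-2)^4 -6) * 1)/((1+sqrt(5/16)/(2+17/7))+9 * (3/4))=297910/230819 -2170 * sqrt(5)/230819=1.27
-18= -18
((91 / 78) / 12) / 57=7 / 4104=0.00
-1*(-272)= 272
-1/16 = -0.06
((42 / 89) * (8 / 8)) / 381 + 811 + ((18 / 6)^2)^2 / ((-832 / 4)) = 1905767833 / 2351024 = 810.61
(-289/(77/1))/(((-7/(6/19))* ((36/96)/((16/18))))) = 36992/92169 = 0.40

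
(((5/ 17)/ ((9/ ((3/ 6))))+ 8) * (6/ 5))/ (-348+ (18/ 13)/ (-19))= -605891/ 21923370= -0.03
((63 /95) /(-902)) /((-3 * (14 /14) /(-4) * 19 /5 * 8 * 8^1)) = -21 /5209952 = -0.00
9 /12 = 3 /4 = 0.75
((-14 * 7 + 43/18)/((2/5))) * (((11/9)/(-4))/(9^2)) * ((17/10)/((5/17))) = 5.21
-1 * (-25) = 25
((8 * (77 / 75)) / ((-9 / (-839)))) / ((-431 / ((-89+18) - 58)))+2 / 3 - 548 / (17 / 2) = 272612794 / 1648575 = 165.36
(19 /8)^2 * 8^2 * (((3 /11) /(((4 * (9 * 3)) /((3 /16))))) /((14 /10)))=1805 /14784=0.12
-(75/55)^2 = -225/121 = -1.86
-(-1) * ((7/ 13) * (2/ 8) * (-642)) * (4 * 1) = -4494/ 13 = -345.69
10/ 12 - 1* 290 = -1735/ 6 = -289.17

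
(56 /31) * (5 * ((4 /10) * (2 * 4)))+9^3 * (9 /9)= 23495 /31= 757.90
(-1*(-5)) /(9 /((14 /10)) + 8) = 35 /101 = 0.35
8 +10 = 18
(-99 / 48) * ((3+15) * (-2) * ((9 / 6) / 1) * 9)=8019 / 8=1002.38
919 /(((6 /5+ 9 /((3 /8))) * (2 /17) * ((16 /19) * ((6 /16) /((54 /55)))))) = 296837 /308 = 963.76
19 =19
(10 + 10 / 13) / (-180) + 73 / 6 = 12.11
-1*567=-567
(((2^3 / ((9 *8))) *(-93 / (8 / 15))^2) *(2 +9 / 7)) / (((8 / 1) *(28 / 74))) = 184007475 / 50176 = 3667.24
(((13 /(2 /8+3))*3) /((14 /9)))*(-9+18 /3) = -162 /7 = -23.14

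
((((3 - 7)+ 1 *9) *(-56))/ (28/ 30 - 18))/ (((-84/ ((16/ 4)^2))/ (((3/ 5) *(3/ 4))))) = -45/ 32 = -1.41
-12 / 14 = -6 / 7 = -0.86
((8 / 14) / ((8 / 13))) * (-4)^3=-59.43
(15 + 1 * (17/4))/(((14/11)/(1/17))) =121/136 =0.89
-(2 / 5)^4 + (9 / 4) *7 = 39311 / 2500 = 15.72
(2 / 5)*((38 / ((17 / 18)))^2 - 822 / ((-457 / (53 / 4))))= 433915671 / 660365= 657.08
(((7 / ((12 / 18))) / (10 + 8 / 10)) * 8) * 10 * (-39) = -9100 / 3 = -3033.33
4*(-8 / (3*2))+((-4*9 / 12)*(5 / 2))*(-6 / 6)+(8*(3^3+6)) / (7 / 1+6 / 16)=13439 / 354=37.96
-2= -2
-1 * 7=-7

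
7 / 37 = 0.19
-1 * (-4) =4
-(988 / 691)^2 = -976144 / 477481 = -2.04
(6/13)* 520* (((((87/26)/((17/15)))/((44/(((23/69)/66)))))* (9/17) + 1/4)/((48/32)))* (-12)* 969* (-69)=32116312.34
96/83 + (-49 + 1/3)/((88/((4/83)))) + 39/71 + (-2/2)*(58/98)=10362133/9528981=1.09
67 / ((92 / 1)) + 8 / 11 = 1473 / 1012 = 1.46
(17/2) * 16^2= 2176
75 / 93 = 25 / 31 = 0.81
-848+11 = -837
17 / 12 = 1.42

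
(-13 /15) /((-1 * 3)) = 13 /45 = 0.29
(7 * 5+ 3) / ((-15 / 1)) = -38 / 15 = -2.53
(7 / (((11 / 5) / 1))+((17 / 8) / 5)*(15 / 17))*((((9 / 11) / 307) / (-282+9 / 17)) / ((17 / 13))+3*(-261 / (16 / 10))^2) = 8613474326818377 / 30335726080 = 283938.29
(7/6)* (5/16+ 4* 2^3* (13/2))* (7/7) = 7777/32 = 243.03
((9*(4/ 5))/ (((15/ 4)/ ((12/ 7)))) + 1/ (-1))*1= 401/ 175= 2.29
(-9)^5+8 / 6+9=-177116 / 3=-59038.67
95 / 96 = 0.99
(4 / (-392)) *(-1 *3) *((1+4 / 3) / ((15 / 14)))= 1 / 15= 0.07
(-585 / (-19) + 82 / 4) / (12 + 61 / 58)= 56521 / 14383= 3.93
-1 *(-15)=15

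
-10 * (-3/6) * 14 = 70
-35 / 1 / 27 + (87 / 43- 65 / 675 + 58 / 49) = 516079 / 284445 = 1.81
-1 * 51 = -51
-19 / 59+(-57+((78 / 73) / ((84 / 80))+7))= -49.30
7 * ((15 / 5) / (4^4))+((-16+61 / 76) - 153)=-817713 / 4864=-168.12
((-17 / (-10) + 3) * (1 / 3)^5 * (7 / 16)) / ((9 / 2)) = 329 / 174960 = 0.00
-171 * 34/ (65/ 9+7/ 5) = -130815/ 194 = -674.30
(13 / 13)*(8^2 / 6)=32 / 3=10.67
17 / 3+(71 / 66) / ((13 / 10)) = 2786 / 429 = 6.49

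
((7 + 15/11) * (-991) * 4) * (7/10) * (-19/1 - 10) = 37015832/55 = 673015.13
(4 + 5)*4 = 36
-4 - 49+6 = -47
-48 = -48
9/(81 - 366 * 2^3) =-3/949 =-0.00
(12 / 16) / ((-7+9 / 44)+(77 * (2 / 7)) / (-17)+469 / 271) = -152031 / 1289009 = -0.12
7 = 7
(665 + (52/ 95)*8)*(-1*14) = -890274/ 95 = -9371.31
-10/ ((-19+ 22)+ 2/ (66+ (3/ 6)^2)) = -2650/ 803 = -3.30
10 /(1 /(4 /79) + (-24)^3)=-40 /55217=-0.00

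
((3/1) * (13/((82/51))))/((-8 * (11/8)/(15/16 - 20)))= 606645/14432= 42.03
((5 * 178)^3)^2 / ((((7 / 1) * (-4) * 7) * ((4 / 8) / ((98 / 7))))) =-496981290961000000 / 7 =-70997327280142857.14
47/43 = 1.09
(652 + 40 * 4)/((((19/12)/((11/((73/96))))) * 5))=10289664/6935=1483.73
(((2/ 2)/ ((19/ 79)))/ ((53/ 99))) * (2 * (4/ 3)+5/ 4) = 122529/ 4028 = 30.42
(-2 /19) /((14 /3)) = -3 /133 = -0.02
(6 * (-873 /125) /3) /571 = -1746 /71375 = -0.02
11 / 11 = 1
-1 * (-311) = 311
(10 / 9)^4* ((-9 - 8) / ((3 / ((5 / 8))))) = -106250 / 19683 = -5.40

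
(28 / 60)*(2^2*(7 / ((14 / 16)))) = 224 / 15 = 14.93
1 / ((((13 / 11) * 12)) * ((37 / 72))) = 66 / 481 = 0.14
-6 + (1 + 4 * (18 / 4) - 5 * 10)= -37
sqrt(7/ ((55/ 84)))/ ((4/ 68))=238* sqrt(165)/ 55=55.58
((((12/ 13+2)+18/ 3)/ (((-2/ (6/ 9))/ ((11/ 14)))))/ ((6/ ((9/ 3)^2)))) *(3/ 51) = -319/ 1547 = -0.21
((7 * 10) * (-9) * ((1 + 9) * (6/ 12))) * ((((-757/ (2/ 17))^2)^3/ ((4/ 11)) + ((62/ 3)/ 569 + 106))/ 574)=-6396704297844374388859424652075/ 5972224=-1071075749644416282587429.00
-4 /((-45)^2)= -4 /2025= -0.00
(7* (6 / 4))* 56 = 588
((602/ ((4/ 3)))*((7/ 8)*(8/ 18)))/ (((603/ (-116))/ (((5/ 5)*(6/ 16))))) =-61103/ 4824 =-12.67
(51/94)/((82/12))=153/1927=0.08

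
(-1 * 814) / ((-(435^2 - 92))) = 814 / 189133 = 0.00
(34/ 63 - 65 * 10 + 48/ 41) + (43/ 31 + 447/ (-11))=-605586284/ 880803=-687.54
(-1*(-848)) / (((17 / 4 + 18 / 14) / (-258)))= -6125952 / 155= -39522.27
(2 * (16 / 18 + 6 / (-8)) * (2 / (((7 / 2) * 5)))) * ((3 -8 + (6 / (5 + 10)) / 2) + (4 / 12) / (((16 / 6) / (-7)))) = -227 / 1260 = -0.18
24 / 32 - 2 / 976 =365 / 488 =0.75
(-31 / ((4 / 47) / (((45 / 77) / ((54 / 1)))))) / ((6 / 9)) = -7285 / 1232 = -5.91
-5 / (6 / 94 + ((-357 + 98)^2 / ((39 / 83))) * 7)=-9165 / 1831780984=-0.00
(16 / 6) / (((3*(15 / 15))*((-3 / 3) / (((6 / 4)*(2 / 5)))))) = -8 / 15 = -0.53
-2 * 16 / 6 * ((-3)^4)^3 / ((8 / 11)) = -3897234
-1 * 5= -5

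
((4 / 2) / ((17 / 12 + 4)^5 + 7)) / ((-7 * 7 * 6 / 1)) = -82944 / 56939590001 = -0.00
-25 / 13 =-1.92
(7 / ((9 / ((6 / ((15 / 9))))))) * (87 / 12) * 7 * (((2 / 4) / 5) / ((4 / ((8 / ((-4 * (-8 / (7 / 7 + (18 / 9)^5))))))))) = 46893 / 1600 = 29.31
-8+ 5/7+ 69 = 432/7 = 61.71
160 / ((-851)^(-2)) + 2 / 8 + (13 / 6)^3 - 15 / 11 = 275312273681 / 2376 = 115872169.06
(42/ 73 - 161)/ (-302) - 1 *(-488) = 10770159/ 22046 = 488.53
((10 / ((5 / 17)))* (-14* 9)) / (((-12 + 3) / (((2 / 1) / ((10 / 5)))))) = 476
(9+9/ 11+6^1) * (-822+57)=-12100.91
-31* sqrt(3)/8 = -6.71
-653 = -653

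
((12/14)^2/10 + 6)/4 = 372/245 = 1.52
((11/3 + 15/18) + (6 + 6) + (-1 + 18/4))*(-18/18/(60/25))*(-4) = 100/3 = 33.33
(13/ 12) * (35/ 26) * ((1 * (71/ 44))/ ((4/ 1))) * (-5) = -12425/ 4224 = -2.94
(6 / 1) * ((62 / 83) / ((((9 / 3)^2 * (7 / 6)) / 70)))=2480 / 83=29.88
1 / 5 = 0.20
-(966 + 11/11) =-967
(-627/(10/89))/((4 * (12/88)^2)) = -2250721/30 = -75024.03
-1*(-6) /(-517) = -0.01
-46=-46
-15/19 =-0.79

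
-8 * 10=-80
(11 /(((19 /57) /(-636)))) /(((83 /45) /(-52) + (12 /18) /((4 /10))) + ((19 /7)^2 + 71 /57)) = -45723197520 /22317307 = -2048.78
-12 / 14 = -6 / 7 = -0.86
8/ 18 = 4/ 9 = 0.44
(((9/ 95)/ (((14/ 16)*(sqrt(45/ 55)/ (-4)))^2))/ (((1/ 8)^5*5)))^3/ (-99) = -4571250755417816566857728/ 113477975296875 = -40283154008.16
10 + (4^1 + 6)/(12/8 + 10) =250/23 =10.87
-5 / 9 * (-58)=32.22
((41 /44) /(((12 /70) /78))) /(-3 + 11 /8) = -2870 /11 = -260.91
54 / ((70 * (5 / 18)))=486 / 175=2.78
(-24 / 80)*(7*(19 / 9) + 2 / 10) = -337 / 75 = -4.49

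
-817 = -817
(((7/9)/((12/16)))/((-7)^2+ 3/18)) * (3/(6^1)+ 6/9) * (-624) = -40768/2655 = -15.36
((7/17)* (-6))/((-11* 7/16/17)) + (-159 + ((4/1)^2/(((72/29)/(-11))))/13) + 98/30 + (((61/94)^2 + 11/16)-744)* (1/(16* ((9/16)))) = -53448657851/227438640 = -235.00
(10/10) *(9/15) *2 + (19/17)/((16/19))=3437/1360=2.53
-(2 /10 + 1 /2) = -7 /10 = -0.70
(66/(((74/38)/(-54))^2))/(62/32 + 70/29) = 10745716608/921337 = 11663.18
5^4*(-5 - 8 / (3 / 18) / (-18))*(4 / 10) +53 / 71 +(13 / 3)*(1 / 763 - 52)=-131301458 / 162519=-807.91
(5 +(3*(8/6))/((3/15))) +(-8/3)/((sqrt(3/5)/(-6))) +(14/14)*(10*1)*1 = 16*sqrt(15)/3 +35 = 55.66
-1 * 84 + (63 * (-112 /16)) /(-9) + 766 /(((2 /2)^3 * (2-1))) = 731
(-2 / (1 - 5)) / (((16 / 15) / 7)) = 105 / 32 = 3.28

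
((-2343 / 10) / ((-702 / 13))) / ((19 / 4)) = 781 / 855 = 0.91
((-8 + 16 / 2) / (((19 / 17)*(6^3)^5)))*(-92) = 0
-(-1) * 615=615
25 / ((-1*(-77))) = 0.32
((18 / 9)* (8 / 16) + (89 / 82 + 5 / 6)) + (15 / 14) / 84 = 2.93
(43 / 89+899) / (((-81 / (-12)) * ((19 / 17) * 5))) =5443672 / 228285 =23.85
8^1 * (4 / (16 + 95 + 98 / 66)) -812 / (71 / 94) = -8851705 / 8236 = -1074.76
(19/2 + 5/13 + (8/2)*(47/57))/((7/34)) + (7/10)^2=4781009/74100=64.52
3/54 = 0.06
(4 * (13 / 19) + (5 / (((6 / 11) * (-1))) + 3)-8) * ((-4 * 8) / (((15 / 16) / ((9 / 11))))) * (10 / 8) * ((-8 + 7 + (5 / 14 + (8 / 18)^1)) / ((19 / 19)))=-1042400 / 13167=-79.17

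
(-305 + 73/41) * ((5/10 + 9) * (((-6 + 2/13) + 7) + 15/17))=-53146800/9061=-5865.45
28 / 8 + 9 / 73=529 / 146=3.62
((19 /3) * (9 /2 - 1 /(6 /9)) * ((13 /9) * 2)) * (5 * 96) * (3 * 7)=553280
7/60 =0.12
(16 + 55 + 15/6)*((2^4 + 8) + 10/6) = 3773/2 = 1886.50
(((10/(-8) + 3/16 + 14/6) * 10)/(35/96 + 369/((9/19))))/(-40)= -61/149638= -0.00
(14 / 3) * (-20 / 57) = -280 / 171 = -1.64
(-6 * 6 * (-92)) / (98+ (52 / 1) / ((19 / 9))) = 27.01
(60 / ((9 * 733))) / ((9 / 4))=80 / 19791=0.00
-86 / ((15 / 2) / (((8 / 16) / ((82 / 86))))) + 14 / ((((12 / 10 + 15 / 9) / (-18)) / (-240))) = 557768986 / 26445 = 21091.66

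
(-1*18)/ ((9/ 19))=-38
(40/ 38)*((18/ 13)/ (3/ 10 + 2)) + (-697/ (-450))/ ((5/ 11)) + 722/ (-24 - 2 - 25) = -2198105641/ 217298250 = -10.12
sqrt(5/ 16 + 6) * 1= sqrt(101)/ 4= 2.51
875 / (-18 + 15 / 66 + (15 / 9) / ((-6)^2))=-1039500 / 21059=-49.36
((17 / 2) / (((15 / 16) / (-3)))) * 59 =-8024 / 5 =-1604.80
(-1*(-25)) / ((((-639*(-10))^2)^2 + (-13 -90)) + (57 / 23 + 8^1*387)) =575 / 38346988979498896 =0.00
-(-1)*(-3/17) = -3/17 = -0.18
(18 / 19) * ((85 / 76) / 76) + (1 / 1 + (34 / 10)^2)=17248933 / 1371800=12.57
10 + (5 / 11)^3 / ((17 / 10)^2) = 3859090 / 384659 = 10.03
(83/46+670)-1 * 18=30075/46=653.80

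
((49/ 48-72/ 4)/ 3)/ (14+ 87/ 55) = -44825/ 123408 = -0.36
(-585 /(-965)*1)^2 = 0.37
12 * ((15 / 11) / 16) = 1.02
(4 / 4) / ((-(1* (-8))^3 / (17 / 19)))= 17 / 9728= 0.00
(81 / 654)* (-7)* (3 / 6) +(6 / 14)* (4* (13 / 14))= 24747 / 21364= 1.16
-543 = -543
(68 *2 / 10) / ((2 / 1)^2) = 17 / 5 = 3.40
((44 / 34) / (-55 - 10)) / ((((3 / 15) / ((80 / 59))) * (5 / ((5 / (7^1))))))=-1760 / 91273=-0.02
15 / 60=1 / 4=0.25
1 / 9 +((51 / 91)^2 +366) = 366.43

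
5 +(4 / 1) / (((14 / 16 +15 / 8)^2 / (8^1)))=1117 / 121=9.23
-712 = -712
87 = 87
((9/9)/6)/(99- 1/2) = 0.00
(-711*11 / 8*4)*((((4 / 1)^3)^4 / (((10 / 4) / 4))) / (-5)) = 524858425344 / 25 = 20994337013.76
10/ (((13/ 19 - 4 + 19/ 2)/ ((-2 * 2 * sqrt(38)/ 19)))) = -16 * sqrt(38)/ 47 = -2.10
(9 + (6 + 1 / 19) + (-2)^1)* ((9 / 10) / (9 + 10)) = 1116 / 1805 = 0.62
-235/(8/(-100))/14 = 5875/28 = 209.82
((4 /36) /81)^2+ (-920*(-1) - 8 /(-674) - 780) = 25075512481 /179095617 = 140.01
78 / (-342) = -13 / 57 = -0.23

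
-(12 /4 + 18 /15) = -21 /5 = -4.20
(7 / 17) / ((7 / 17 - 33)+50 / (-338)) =-1183 / 94051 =-0.01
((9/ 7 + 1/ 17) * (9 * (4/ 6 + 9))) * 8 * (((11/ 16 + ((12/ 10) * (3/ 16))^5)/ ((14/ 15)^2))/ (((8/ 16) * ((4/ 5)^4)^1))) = 1379235884175/ 382140416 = 3609.24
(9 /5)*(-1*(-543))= 4887 /5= 977.40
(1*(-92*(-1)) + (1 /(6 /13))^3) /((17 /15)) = 110345 /1224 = 90.15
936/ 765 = 104/ 85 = 1.22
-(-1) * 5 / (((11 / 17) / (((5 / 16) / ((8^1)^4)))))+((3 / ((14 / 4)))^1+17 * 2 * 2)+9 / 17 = 5952488847 / 85786624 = 69.39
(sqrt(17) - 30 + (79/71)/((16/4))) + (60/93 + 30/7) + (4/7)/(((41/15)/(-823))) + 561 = sqrt(17) + 920123611/2526748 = 368.28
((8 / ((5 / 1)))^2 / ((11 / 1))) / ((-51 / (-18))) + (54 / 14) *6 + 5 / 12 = 9284081 / 392700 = 23.64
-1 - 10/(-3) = 7/3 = 2.33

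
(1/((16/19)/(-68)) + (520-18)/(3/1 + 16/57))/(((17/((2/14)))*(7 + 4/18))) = 97299/1157156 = 0.08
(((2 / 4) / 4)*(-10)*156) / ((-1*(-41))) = -195 / 41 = -4.76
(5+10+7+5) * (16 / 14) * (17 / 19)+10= 5002 / 133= 37.61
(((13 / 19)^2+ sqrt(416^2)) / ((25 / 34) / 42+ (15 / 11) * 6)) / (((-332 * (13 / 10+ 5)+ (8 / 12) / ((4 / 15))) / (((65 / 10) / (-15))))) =157441284 / 14943491393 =0.01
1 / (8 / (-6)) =-3 / 4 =-0.75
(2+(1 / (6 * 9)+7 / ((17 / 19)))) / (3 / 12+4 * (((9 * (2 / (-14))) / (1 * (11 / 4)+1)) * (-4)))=1.72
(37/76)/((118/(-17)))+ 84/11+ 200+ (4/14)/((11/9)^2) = 1578104277/7595896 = 207.76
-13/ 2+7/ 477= -6187/ 954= -6.49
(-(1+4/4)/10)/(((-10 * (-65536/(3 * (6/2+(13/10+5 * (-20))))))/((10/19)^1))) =2871/62259200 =0.00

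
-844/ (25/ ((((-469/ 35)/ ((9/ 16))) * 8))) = 7238144/ 1125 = 6433.91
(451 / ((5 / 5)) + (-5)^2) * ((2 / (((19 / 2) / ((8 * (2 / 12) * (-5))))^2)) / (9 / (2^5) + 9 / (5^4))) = 30464000000 / 19211337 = 1585.73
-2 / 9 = -0.22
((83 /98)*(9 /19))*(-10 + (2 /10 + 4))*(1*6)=-64989 /4655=-13.96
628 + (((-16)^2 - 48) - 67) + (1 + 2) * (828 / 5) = 6329 / 5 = 1265.80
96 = 96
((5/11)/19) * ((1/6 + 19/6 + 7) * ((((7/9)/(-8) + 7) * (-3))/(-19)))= 77035/285912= 0.27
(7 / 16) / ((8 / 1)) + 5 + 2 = 7.05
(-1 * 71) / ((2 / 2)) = -71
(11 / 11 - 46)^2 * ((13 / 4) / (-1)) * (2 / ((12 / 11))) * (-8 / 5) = 19305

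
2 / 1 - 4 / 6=4 / 3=1.33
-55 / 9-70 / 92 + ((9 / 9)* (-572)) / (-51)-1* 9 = -32771 / 7038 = -4.66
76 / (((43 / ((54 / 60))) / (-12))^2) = 221616 / 46225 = 4.79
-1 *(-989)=989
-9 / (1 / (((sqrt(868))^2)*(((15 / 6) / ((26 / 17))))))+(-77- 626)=-13472.62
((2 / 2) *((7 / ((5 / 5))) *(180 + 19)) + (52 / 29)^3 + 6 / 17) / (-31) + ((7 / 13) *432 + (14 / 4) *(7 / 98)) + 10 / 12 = 378087488047 / 2005068468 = 188.57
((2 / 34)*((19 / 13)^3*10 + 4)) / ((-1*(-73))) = 77378 / 2726477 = 0.03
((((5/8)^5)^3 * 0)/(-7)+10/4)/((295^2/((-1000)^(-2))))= 1/34810000000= 0.00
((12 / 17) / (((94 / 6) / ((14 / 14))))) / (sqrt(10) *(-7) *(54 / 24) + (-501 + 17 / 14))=-7052976 / 77457946787 + 222264 *sqrt(10) / 77457946787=-0.00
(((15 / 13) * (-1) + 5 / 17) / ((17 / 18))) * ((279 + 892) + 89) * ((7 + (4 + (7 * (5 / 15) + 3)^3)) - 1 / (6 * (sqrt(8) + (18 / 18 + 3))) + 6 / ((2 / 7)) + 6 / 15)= -792980580 / 3757 - 179550 * sqrt(2) / 3757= -211135.08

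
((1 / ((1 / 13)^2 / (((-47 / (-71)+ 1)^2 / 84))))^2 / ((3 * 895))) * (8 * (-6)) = -0.55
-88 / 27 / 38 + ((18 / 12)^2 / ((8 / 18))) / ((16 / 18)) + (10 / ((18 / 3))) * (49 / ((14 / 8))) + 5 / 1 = 57.28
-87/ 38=-2.29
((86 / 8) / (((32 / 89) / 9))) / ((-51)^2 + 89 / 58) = 0.10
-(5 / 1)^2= -25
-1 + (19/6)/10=-41/60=-0.68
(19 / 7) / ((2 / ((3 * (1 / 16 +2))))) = 8.40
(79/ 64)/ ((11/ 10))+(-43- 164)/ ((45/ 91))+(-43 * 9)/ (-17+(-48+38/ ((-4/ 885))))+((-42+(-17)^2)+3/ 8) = -170.06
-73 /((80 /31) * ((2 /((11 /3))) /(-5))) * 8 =24893 /12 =2074.42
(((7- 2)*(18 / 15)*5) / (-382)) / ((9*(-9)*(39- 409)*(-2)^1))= 0.00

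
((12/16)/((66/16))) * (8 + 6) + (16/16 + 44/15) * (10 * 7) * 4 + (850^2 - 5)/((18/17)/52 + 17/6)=1443308171/5676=254282.62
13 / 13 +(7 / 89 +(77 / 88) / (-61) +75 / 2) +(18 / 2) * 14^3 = 1074271597 / 43432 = 24734.56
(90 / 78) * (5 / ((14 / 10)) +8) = 1215 / 91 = 13.35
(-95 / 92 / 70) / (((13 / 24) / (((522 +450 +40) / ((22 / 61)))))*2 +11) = -183 / 136465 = -0.00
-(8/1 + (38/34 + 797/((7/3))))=-41732/119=-350.69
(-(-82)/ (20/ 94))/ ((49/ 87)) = 167649/ 245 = 684.28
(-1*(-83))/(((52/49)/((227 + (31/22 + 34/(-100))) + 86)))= 351262723/14300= 24563.83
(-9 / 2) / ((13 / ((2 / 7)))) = -0.10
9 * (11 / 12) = 8.25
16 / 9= 1.78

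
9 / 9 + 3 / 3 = 2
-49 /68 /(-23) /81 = 49 /126684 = 0.00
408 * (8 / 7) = 466.29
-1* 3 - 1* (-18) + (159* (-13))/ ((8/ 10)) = -10275/ 4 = -2568.75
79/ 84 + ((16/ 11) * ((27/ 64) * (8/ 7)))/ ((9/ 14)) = 2.03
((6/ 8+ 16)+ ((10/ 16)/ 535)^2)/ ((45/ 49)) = 601393121/ 32973120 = 18.24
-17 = -17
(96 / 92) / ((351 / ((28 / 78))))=112 / 104949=0.00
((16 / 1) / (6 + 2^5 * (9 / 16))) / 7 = 2 / 21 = 0.10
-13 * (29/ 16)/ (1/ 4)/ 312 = -29/ 96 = -0.30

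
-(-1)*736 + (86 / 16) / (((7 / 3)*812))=33467521 / 45472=736.00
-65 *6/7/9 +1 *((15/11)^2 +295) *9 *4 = 27139790/2541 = 10680.75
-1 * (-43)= 43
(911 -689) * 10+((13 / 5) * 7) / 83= 921391 / 415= 2220.22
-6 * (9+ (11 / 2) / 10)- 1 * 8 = -653 / 10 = -65.30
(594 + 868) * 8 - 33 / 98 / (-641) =734719361 / 62818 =11696.00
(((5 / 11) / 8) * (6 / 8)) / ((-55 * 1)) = -3 / 3872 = -0.00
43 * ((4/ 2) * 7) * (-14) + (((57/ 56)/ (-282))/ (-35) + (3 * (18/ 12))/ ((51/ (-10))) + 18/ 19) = -501542359383/ 59509520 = -8427.93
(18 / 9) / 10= 1 / 5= 0.20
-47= -47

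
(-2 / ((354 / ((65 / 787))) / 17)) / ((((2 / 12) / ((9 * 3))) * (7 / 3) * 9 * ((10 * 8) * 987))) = -663 / 855481592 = -0.00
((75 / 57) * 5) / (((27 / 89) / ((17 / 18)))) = 189125 / 9234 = 20.48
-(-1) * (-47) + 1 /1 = -46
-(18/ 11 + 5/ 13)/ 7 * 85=-24565/ 1001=-24.54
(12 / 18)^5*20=640 / 243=2.63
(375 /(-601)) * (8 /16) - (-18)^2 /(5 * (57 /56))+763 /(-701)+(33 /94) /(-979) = -10892920382069 /167418697885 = -65.06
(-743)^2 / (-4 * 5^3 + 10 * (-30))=-690.06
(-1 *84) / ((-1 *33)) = 28 / 11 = 2.55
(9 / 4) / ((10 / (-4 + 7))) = 27 / 40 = 0.68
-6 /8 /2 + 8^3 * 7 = 28669 /8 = 3583.62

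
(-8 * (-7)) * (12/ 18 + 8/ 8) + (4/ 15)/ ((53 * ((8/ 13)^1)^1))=49471/ 530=93.34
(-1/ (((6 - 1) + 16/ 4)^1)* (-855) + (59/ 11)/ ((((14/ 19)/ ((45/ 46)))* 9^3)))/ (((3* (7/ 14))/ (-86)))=-2344230355/ 430353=-5447.23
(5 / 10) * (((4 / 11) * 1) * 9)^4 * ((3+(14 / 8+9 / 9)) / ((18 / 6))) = 1609632 / 14641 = 109.94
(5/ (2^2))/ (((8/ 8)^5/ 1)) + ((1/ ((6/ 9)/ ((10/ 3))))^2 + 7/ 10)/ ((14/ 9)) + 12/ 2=23.77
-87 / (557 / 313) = -27231 / 557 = -48.89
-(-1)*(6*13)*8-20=604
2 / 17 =0.12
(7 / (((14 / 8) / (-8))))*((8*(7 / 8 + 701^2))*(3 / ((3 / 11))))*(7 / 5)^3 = -94927834848 / 25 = -3797113393.92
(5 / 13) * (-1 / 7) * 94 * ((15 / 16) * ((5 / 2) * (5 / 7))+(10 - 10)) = -88125 / 10192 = -8.65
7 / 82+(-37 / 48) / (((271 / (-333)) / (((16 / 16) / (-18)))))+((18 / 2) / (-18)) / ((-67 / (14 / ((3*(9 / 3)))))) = 9509191 / 214397856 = 0.04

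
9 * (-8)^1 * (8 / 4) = -144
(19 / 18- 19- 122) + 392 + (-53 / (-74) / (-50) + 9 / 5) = 8452913 / 33300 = 253.84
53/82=0.65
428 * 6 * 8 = 20544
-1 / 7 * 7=-1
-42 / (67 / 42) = -1764 / 67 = -26.33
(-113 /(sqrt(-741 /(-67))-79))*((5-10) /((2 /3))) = -8971635 /834812-1695*sqrt(49647) /834812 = -11.20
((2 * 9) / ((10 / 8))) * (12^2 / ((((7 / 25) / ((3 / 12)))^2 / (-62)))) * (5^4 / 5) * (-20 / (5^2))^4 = -257126400 / 49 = -5247477.55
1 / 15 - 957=-14354 / 15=-956.93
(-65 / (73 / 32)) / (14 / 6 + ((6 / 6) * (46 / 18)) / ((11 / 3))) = -9.40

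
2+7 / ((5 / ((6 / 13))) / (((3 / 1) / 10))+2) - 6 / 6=1.18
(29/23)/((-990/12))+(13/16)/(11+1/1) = 12733/242880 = 0.05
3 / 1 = 3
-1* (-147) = 147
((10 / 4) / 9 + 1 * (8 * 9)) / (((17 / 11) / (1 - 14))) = -186043 / 306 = -607.98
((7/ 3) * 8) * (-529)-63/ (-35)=-148093/ 15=-9872.87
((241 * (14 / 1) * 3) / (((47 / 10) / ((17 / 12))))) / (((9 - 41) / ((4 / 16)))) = -143395 / 6016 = -23.84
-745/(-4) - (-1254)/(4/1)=1999/4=499.75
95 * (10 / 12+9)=5605 / 6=934.17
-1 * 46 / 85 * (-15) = 138 / 17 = 8.12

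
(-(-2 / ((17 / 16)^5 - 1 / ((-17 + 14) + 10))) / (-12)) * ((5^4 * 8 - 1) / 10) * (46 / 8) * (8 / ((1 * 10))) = -210983714816 / 666781725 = -316.42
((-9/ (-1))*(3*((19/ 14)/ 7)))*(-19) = -9747/ 98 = -99.46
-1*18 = -18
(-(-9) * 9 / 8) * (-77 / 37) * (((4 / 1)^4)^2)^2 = -90499023733.62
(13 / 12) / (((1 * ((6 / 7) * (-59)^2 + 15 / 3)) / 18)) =0.01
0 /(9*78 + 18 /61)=0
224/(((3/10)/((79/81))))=176960/243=728.23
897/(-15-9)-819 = -6851/8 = -856.38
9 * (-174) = -1566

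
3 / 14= 0.21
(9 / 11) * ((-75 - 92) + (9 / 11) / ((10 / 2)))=-82584 / 605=-136.50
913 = 913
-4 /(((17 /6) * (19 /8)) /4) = -768 /323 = -2.38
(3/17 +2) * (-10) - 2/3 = -1144/51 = -22.43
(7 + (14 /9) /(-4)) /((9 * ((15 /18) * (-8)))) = -119 /1080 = -0.11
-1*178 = -178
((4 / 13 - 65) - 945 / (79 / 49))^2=446763907216 / 1054729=423581.70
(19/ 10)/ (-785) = -19/ 7850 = -0.00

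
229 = 229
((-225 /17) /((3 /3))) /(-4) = 225 /68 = 3.31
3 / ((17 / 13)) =39 / 17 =2.29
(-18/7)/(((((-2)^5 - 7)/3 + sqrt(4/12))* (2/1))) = 9* sqrt(3)/3542 + 351/3542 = 0.10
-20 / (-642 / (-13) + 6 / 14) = -1820 / 4533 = -0.40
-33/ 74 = -0.45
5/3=1.67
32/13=2.46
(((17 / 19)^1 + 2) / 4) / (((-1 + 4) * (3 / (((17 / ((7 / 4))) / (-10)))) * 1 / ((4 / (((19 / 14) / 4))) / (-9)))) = 2992 / 29241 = 0.10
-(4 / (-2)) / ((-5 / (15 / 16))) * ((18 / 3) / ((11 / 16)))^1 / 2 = -18 / 11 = -1.64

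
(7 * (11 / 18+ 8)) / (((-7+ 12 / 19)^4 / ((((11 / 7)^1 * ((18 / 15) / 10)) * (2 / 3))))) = 4039951 / 876922695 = 0.00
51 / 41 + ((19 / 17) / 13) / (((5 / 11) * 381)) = 21479824 / 17261205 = 1.24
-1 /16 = -0.06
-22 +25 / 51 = -1097 / 51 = -21.51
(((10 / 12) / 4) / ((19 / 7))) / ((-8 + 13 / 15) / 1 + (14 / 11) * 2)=-1925 / 115064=-0.02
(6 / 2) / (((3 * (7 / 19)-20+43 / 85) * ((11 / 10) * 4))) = -24225 / 653356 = -0.04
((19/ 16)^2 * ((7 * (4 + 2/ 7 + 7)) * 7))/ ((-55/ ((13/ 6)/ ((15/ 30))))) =-2595229/ 42240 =-61.44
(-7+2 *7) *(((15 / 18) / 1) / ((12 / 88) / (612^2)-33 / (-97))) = 44404272 / 2589707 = 17.15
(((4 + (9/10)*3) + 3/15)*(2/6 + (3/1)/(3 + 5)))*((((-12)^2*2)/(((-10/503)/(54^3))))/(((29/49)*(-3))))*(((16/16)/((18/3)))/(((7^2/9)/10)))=278720255448/145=1922208658.26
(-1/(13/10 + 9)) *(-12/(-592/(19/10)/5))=-285/15244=-0.02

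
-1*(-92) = 92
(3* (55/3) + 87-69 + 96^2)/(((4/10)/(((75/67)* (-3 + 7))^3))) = 627007500000/300763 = 2084722.85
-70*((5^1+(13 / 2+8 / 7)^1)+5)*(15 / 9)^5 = -3859375 / 243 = -15882.20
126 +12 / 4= 129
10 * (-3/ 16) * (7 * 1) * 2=-105/ 4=-26.25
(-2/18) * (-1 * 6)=2/3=0.67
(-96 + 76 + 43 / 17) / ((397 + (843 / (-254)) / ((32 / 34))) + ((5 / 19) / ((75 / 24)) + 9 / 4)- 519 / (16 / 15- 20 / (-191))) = 96204572640 / 260243375059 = 0.37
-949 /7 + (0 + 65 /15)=-2756 /21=-131.24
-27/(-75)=0.36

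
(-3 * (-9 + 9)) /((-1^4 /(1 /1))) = 0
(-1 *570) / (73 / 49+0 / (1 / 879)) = -27930 / 73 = -382.60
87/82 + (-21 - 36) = -4587/82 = -55.94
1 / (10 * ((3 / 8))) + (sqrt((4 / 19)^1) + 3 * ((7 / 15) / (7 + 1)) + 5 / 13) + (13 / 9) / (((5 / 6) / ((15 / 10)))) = 2 * sqrt(19) / 19 + 1069 / 312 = 3.89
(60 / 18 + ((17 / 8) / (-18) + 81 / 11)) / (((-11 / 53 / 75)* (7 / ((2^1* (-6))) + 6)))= -341585 / 484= -705.75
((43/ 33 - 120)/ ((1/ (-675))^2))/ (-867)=198298125/ 3179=62377.52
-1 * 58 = -58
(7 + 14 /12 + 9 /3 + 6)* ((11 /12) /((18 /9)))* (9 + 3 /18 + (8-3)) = 96305 /864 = 111.46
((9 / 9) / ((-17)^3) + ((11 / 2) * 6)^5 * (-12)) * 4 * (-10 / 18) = 46145324594180 / 44217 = 1043610480.00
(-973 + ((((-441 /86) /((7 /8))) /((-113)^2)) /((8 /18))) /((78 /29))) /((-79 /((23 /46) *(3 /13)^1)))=41670907341 /29322374068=1.42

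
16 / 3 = 5.33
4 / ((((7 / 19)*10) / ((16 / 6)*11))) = 3344 / 105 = 31.85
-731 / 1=-731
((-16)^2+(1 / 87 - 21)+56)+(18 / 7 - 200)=56992 / 609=93.58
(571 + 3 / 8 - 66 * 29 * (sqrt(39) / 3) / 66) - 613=-101.99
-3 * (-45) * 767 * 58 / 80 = 600561 / 8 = 75070.12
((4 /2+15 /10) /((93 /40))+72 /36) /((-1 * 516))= -163 /23994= -0.01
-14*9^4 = -91854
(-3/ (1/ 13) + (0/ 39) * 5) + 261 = 222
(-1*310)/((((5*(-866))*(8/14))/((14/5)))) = 1519/4330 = 0.35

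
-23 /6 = -3.83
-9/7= -1.29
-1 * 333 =-333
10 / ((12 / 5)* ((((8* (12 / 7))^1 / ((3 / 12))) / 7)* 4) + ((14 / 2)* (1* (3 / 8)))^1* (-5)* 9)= -19600 / 84069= -0.23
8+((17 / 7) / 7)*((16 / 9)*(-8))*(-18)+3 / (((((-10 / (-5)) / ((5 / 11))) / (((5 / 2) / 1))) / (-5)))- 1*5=179581 / 2156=83.29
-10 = -10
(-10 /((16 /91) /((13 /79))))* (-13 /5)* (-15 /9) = -40.56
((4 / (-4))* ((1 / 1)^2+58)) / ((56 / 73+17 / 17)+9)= -4307 / 786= -5.48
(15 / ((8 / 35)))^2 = 275625 / 64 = 4306.64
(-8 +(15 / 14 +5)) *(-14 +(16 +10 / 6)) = -99 / 14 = -7.07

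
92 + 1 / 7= 92.14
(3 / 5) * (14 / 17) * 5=42 / 17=2.47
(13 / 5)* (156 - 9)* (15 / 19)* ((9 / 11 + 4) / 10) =303849 / 2090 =145.38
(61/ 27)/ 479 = 61/ 12933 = 0.00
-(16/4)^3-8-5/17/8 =-9797/136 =-72.04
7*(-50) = -350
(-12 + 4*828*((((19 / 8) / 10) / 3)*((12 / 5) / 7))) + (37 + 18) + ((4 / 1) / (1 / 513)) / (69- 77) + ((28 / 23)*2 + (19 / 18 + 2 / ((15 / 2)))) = -4341416 / 36225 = -119.85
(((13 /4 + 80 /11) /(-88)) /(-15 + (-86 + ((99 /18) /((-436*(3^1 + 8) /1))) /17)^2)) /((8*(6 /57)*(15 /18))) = -30205458373 /1308400832891900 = -0.00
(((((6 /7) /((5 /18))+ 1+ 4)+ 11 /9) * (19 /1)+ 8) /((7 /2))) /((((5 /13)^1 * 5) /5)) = 1513928 /11025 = 137.32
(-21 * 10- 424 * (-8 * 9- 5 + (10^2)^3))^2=179748493628223844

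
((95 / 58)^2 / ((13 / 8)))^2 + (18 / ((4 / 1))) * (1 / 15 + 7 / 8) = 66585035771 / 9562439120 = 6.96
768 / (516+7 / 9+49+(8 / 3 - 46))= 3456 / 2351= 1.47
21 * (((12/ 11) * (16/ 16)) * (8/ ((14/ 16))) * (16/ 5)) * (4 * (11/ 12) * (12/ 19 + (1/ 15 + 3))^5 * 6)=10655970217533636608/ 1044604265625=10200963.72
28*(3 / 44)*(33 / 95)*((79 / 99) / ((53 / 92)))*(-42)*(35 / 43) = -14957544 / 476311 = -31.40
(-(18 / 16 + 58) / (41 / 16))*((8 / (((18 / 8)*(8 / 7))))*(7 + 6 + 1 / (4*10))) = -934.98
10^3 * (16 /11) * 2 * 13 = 416000 /11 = 37818.18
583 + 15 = 598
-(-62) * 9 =558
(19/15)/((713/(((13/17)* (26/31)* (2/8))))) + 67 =755262721/11272530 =67.00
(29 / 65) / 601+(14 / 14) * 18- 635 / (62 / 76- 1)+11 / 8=7583494749 / 2187640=3466.52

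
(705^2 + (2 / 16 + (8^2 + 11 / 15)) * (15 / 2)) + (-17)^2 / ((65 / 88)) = 517818807 / 1040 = 497902.70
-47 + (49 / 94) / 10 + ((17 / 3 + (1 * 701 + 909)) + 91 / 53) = 234717331 / 149460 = 1570.44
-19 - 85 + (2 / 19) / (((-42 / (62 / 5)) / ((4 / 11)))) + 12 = -2019188 / 21945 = -92.01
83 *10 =830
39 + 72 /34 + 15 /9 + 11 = 2743 /51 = 53.78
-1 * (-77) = 77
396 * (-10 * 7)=-27720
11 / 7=1.57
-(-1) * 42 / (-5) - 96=-522 / 5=-104.40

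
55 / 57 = 0.96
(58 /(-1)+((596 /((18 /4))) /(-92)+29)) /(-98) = 6301 /20286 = 0.31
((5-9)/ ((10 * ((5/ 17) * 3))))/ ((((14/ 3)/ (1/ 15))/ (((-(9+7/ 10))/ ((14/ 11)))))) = 18139/ 367500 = 0.05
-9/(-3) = 3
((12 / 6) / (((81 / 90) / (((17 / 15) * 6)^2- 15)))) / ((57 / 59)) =184316 / 2565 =71.86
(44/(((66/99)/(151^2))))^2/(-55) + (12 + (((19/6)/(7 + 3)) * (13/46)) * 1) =-22728566652085/552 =-41174939587.11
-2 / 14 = -1 / 7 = -0.14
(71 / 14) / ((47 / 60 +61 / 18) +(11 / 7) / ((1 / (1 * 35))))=6390 / 74557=0.09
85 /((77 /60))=5100 /77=66.23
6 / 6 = 1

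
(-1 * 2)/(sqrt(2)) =-sqrt(2) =-1.41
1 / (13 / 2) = 0.15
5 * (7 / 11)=35 / 11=3.18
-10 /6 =-5 /3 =-1.67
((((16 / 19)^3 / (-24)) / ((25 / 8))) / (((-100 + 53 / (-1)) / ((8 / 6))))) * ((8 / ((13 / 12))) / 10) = 262144 / 5115956625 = 0.00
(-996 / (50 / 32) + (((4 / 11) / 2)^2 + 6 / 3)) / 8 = -961053 / 12100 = -79.43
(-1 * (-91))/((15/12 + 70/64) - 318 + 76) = -2912/7669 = -0.38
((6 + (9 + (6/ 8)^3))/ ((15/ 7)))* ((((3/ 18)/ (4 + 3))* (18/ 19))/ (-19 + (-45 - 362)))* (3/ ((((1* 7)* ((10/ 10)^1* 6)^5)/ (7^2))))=-2303/ 2237829120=-0.00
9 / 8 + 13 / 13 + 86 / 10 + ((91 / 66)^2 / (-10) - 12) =-3191 / 2178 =-1.47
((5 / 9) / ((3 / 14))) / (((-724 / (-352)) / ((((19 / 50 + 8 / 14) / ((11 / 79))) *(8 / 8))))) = 23384 / 2715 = 8.61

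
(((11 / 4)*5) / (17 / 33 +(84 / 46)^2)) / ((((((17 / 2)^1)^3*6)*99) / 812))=4725028 / 594320697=0.01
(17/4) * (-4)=-17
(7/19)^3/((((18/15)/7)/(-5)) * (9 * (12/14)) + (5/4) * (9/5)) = 1680700/66731211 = 0.03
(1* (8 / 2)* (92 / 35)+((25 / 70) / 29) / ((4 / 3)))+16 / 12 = 288833 / 24360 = 11.86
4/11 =0.36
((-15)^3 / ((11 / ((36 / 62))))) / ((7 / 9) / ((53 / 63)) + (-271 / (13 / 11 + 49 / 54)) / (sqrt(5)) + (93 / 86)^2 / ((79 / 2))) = 107006177719961792544487500 / 2117815288474651828962816191 + 264497060529533341143198000* sqrt(5) / 192528662588604711723892381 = 3.12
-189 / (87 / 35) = -2205 / 29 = -76.03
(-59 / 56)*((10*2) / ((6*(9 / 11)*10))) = -649 / 1512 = -0.43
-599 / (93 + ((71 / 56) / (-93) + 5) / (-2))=-6.62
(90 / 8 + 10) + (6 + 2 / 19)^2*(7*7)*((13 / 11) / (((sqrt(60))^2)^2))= 78088243 / 3573900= 21.85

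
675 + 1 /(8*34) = 183601 /272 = 675.00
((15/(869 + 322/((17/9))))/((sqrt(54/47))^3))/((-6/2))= -3995*sqrt(282)/17176212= -0.00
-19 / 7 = -2.71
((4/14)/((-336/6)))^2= 1/38416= 0.00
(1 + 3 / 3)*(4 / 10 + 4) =44 / 5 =8.80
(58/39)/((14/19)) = 551/273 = 2.02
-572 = -572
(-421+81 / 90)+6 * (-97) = -10021 / 10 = -1002.10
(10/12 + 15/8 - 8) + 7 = 41/24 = 1.71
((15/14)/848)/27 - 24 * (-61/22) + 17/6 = 81542887/1175328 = 69.38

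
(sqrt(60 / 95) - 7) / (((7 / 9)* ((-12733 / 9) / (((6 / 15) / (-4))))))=-81 / 127330+ 81* sqrt(57) / 8467445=-0.00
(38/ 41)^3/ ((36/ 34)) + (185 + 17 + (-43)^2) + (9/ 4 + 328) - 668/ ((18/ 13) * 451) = 7220234055/ 3032524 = 2380.93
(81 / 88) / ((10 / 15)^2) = 729 / 352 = 2.07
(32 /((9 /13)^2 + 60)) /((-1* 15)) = -5408 /153315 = -0.04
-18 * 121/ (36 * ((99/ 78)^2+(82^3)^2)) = -40898/ 205508509883713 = -0.00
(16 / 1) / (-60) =-4 / 15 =-0.27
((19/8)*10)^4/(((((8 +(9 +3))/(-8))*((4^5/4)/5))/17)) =-42256.49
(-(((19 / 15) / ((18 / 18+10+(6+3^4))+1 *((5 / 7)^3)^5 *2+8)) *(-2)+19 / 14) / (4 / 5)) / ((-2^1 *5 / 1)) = 35228881377904901 / 211387073188287360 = 0.17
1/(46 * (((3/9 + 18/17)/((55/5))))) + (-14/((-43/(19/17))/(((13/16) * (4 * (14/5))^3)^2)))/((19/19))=17687761584463939/37303843750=474153.86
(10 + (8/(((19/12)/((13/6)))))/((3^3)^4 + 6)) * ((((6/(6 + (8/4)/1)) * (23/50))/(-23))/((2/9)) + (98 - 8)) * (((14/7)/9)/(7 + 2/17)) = 44552984753/1586748900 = 28.08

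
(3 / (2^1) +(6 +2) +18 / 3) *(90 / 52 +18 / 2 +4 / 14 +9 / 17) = 1107413 / 6188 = 178.96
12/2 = 6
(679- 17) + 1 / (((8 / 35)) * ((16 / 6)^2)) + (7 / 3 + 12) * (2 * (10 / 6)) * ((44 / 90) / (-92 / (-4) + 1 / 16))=10155611515 / 15303168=663.63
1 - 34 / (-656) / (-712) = 233519 / 233536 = 1.00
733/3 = 244.33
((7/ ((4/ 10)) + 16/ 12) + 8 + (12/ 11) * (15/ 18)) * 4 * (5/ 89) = 18310/ 2937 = 6.23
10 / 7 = 1.43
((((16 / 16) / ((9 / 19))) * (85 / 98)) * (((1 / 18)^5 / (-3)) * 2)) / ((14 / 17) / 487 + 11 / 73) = -976052705 / 230218149448224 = -0.00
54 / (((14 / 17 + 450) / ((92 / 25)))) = 10557 / 23950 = 0.44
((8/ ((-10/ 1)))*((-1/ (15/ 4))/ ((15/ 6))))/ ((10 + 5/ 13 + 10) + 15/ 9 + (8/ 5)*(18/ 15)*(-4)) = 104/ 17515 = 0.01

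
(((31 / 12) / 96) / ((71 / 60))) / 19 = 155 / 129504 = 0.00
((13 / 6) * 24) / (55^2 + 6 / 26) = 169 / 9832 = 0.02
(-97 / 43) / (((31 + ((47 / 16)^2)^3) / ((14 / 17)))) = -22783459328 / 8259794897275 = -0.00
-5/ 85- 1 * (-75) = 1274/ 17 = 74.94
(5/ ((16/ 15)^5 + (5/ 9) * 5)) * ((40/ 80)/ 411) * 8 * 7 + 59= 25561155433/ 432639287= 59.08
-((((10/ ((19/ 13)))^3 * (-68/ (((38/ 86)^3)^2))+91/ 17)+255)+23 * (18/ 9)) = 16052887461632834968/ 5485690862243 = 2926320.11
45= 45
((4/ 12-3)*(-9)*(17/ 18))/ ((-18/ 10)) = -340/ 27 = -12.59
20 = 20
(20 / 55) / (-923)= -4 / 10153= -0.00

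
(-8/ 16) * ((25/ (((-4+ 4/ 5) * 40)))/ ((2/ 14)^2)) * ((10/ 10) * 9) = 11025/ 256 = 43.07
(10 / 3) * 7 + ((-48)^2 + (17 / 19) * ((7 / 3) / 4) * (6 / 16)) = 4245413 / 1824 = 2327.53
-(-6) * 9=54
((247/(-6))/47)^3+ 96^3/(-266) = -9922446345283/2982627144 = -3326.75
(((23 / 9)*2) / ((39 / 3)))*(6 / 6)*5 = 230 / 117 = 1.97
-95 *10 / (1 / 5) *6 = -28500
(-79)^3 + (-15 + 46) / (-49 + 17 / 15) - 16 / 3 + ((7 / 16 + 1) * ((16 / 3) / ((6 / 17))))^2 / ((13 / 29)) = -743945615987 / 1512108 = -491992.38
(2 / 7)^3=8 / 343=0.02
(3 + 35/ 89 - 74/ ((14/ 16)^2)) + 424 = 1442358/ 4361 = 330.74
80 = 80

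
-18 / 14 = -9 / 7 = -1.29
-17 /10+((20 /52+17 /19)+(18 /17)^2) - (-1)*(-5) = -3069141 /713830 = -4.30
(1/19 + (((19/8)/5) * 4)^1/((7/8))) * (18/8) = 13311/2660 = 5.00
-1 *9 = -9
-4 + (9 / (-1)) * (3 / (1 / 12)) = -328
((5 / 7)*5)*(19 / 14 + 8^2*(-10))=-223525 / 98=-2280.87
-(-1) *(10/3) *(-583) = -5830/3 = -1943.33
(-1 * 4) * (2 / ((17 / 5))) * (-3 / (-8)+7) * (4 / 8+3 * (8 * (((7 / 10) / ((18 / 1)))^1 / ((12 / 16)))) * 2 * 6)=-27317 / 102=-267.81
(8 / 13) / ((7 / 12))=1.05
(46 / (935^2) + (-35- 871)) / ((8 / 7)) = -1386083657 / 1748450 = -792.75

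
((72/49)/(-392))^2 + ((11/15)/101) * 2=126948337/8733673515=0.01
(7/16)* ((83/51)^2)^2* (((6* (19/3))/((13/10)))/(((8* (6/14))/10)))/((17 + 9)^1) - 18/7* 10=-12024404835395/768310347168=-15.65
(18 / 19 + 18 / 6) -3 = 18 / 19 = 0.95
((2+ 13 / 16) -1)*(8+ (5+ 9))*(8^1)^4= 163328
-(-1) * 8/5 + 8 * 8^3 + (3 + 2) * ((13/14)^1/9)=2581813/630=4098.12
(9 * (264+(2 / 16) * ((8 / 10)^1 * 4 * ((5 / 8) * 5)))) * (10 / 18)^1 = 5305 / 4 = 1326.25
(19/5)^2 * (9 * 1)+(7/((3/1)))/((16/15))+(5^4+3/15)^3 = 488750414311/2000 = 244375207.16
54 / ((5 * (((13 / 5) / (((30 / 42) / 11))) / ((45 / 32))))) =6075 / 16016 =0.38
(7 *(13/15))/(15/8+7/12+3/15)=2.28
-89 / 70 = -1.27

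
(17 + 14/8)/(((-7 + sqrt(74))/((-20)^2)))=2100 + 300*sqrt(74)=4680.70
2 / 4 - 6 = -11 / 2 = -5.50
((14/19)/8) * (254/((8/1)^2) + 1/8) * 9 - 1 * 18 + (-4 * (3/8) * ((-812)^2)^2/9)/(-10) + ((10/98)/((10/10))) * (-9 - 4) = 12951610503449507/1787520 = 7245575156.33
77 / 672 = 11 / 96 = 0.11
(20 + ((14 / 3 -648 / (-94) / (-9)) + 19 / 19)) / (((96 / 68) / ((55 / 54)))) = 3282785 / 182736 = 17.96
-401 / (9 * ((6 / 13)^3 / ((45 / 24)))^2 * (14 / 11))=-532276362475 / 41803776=-12732.73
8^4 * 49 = 200704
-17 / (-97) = 17 / 97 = 0.18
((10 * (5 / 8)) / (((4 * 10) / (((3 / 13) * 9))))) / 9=15 / 416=0.04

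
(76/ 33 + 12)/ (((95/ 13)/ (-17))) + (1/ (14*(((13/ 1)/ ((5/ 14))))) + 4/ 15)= -87880391/ 2662660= -33.00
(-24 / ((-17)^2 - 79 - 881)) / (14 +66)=3 / 6710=0.00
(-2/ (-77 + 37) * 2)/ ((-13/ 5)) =-1/ 26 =-0.04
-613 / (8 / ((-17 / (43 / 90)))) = 468945 / 172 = 2726.42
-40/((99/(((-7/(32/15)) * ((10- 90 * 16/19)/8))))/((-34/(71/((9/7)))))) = 796875/118712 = 6.71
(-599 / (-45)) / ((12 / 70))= 4193 / 54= 77.65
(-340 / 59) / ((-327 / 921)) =104380 / 6431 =16.23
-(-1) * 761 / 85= 761 / 85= 8.95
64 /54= 32 /27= 1.19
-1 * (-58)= 58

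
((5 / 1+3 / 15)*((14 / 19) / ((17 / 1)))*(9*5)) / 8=819 / 646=1.27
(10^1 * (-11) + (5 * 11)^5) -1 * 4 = 503284261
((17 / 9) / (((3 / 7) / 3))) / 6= 119 / 54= 2.20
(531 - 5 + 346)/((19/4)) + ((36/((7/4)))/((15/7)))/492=715116/3895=183.60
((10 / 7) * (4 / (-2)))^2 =400 / 49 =8.16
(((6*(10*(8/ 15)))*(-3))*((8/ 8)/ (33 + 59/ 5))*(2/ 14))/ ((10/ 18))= -27/ 49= -0.55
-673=-673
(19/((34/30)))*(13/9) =1235/51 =24.22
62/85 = 0.73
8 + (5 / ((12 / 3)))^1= 37 / 4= 9.25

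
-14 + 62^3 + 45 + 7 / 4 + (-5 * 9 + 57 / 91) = 86747161 / 364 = 238316.38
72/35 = 2.06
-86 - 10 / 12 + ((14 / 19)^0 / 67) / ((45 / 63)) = -174493 / 2010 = -86.81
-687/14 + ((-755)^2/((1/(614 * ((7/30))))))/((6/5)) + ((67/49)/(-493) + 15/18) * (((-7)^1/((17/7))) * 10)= 35933021547211/528003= 68054578.38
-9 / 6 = -3 / 2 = -1.50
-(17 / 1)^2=-289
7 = 7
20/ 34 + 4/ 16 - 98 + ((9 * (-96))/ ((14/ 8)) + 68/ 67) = -589.86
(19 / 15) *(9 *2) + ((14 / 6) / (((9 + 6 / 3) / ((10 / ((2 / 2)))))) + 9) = 5597 / 165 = 33.92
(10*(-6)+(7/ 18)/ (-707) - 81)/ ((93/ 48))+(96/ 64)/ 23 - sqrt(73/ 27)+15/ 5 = -2914823/ 41814 - sqrt(219)/ 9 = -71.35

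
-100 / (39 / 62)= -6200 / 39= -158.97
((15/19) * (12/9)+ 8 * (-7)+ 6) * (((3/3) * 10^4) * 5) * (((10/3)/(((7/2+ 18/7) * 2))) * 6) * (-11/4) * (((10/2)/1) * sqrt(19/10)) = 1790250000 * sqrt(190)/323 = 76399050.40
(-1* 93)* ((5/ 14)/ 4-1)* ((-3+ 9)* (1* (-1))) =-14229/ 28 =-508.18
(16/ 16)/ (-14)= -1/ 14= -0.07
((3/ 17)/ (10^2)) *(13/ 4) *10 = 39/ 680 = 0.06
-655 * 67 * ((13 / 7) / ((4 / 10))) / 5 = -570505 / 14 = -40750.36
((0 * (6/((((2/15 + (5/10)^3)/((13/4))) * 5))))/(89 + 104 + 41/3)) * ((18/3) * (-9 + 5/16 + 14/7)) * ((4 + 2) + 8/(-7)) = 0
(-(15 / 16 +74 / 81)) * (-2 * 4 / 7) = 2399 / 1134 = 2.12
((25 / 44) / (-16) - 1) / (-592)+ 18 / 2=3751641 / 416768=9.00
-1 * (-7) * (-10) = -70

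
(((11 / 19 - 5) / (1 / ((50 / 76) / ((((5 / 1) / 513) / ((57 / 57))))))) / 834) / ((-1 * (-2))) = -945 / 5282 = -0.18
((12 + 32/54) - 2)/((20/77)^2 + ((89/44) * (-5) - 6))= -6782776/10274877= -0.66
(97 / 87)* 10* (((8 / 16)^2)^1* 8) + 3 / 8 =15781 / 696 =22.67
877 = 877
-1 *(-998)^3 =994011992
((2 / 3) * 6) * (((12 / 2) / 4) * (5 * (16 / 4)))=120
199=199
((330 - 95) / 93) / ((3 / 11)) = 2585 / 279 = 9.27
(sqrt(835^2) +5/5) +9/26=21745/26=836.35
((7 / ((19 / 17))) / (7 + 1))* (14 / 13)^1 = 833 / 988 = 0.84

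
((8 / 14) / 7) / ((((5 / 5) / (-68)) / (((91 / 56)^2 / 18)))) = -2873 / 3528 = -0.81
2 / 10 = 1 / 5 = 0.20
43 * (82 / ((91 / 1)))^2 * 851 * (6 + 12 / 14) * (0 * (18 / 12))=0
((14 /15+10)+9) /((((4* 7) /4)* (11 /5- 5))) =-299 /294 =-1.02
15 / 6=5 / 2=2.50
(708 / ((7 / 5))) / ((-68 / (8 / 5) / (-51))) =4248 / 7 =606.86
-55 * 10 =-550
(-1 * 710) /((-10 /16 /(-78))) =-88608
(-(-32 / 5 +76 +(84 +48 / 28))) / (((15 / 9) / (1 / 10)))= -8154 / 875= -9.32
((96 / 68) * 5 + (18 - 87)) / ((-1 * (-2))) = -1053 / 34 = -30.97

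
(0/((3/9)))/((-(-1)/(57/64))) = 0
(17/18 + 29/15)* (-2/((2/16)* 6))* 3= -1036/45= -23.02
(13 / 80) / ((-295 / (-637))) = 8281 / 23600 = 0.35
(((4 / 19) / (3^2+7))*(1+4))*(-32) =-40 / 19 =-2.11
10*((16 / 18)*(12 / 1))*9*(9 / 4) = 2160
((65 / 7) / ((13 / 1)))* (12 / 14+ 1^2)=65 / 49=1.33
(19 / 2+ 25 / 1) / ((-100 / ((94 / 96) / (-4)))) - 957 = -12248519 / 12800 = -956.92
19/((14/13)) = 247/14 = 17.64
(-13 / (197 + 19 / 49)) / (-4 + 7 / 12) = 49 / 2542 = 0.02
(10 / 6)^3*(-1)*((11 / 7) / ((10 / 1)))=-275 / 378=-0.73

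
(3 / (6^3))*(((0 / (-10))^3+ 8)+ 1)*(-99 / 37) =-99 / 296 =-0.33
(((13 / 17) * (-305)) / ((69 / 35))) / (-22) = 138775 / 25806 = 5.38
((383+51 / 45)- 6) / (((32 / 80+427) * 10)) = 2836 / 32055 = 0.09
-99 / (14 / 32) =-1584 / 7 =-226.29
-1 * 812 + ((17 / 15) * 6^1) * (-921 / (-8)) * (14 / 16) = -20321 / 160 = -127.01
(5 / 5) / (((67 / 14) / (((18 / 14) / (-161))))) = -18 / 10787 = -0.00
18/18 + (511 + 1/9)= 4609/9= 512.11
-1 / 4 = -0.25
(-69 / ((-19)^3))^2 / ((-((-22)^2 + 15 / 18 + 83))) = -28566 / 160285316567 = -0.00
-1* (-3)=3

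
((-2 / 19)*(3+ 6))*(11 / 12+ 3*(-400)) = 43167 / 38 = 1135.97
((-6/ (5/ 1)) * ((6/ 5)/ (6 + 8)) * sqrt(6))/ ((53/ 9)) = -162 * sqrt(6)/ 9275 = -0.04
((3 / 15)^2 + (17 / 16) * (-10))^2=4481689 / 40000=112.04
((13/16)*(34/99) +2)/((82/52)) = 23465/16236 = 1.45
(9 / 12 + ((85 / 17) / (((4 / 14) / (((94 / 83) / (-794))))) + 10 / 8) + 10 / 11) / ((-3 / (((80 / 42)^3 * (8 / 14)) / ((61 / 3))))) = -89206144000 / 477777604689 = -0.19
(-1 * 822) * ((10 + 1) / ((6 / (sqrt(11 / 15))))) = -1507 * sqrt(165) / 15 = -1290.52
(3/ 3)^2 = 1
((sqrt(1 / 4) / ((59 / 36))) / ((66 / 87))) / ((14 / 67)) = 17487 / 9086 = 1.92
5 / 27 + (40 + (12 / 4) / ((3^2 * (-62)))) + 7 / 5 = 348023 / 8370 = 41.58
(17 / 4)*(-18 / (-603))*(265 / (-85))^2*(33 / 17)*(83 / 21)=2564617 / 271082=9.46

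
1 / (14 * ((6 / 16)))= 4 / 21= 0.19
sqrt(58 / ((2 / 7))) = sqrt(203) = 14.25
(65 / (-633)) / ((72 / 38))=-0.05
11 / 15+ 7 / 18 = 101 / 90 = 1.12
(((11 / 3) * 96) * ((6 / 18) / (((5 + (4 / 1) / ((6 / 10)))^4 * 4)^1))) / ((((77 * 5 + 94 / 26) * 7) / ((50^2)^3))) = 9094.45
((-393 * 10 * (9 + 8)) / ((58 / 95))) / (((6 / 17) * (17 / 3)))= -54715.09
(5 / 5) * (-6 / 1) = -6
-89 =-89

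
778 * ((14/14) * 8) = 6224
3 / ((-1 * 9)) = -1 / 3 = -0.33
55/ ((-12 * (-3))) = 55/ 36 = 1.53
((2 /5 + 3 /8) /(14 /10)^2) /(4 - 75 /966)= 3565 /35364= 0.10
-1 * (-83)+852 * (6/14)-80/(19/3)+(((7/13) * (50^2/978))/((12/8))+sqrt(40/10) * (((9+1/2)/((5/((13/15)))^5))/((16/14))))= 2335043596156552363/5350309453125000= 436.43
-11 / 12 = -0.92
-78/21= -26/7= -3.71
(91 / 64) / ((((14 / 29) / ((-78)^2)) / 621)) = 356091957 / 32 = 11127873.66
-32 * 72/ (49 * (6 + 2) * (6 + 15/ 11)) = -352/ 441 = -0.80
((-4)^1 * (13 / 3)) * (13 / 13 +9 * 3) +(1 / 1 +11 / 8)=-11591 / 24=-482.96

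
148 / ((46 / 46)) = 148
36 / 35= 1.03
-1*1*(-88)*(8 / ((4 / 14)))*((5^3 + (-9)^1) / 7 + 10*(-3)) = -33088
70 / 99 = 0.71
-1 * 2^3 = -8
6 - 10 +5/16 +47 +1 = 709/16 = 44.31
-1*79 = -79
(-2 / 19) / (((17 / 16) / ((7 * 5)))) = -1120 / 323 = -3.47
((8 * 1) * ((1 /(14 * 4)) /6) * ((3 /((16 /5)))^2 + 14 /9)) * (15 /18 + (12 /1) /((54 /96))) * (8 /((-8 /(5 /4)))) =-532855 /331776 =-1.61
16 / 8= 2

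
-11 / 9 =-1.22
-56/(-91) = 8/13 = 0.62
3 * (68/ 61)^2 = 13872/ 3721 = 3.73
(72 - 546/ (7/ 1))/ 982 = -3/ 491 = -0.01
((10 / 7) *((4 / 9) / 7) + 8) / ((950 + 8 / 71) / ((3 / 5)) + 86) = 31666 / 6534297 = 0.00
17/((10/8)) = 68/5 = 13.60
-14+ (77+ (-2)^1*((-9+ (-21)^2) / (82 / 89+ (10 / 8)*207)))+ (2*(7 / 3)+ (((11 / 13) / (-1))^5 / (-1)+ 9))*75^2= 16120755869775 / 203097271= 79374.56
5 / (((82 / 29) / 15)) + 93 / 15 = 13417 / 410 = 32.72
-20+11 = -9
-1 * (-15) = 15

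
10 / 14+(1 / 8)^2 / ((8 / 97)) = 3239 / 3584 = 0.90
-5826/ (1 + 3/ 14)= -81564/ 17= -4797.88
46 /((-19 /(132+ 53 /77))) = -321.25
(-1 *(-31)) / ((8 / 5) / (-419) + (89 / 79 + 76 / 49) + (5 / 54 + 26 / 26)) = 13575713130 / 1649395133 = 8.23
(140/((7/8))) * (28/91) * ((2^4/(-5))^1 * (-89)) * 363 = 66164736/13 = 5089595.08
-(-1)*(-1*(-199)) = 199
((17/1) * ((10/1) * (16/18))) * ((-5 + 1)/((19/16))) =-87040/171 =-509.01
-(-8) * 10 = 80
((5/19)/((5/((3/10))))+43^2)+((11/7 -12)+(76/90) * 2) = 4405621/2394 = 1840.28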